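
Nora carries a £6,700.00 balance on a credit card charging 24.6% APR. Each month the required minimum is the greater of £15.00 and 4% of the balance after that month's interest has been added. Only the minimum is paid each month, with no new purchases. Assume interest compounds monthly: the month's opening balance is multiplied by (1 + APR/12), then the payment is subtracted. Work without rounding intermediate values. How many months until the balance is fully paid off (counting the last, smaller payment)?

Monthly rate r = 24.6%/12 = 2.05% = 0.0205.
While 4% of the post-interest balance exceeds £15.00, each month B ← (B·(1+r))·(1 − 0.04), i.e. B shrinks by the factor (1+r)·0.96 = 0.97968.
This holds for months 1–142. Entering month 143 the balance is £363.11; 4% of the post-interest balance is now below £15.00, so the flat £15.00 minimum applies from here.
From month 143 a fixed £15.00 at rate r clears £363.11 in 34 more payments. Total: 142 + 34 = 176 months.

176 months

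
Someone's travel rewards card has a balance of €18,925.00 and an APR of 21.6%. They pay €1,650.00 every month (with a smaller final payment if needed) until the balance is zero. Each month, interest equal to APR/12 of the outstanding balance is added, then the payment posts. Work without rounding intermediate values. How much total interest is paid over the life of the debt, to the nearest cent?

Monthly rate r = 21.6%/12 = 1.8% = 0.018.
Payoff takes n = ⌈−ln(1 − rB₀/P)/ln(1+r)⌉ = ⌈12.962⌉ = 13 payments; the last is €1,588.15.
Total paid = 12·€1,650.00 + €1,588.15 = €21,388.15.
Total interest = total paid − principal = €21,388.15 − €18,925.00 = €2,463.15.

€2,463.15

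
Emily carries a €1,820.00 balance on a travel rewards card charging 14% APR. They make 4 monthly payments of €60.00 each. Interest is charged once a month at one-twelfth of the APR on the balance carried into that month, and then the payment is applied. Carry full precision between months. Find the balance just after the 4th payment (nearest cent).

Monthly rate r = 14%/12 = 1.16667% = 0.0116667.
Each month: B ← B·(1+r) − €60.00.
Month 1: interest €21.23; balance after payment €1,781.23.
Month 2: interest €20.78; balance after payment €1,742.01.
Month 3: interest €20.32; balance after payment €1,702.34.
Month 4: interest €19.86; balance after payment €1,662.20.

€1,662.20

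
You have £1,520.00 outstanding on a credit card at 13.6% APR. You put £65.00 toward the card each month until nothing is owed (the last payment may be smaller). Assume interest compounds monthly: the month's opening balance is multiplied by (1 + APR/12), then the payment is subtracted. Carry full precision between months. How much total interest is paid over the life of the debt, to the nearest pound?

Monthly rate r = 13.6%/12 = 1.13333% = 0.0113333.
Payoff takes n = ⌈−ln(1 − rB₀/P)/ln(1+r)⌉ = ⌈27.323⌉ = 28 payments; the last is £21.08.
Total paid = 27·£65.00 + £21.08 = £1,776.08.
Total interest = total paid − principal = £1,776.08 − £1,520.00 = £256.08.

£256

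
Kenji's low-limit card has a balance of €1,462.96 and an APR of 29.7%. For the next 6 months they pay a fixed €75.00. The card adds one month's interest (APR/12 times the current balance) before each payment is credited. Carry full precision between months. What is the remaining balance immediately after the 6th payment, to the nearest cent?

Monthly rate r = 29.7%/12 = 2.475% = 0.02475.
Each month: B ← B·(1+r) − €75.00.
Month 1: interest €36.21; balance after payment €1,424.17.
Month 2: interest €35.25; balance after payment €1,384.42.
Month 3: interest €34.26; balance after payment €1,343.68.
Month 4: interest €33.26; balance after payment €1,301.94.
Month 5: interest €32.22; balance after payment €1,259.16.
Month 6: interest €31.16; balance after payment €1,215.32.

€1,215.32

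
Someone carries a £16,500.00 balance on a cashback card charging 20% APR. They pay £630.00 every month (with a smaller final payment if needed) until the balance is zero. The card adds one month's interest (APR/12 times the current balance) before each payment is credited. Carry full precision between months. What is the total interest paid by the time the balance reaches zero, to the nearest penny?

£5,363.43

Monthly rate r = 20%/12 = 1.66667% = 0.0166667.
Payoff takes n = ⌈−ln(1 − rB₀/P)/ln(1+r)⌉ = ⌈34.702⌉ = 35 payments; the last is £443.43.
Total paid = 34·£630.00 + £443.43 = £21,863.43.
Total interest = total paid − principal = £21,863.43 − £16,500.00 = £5,363.43.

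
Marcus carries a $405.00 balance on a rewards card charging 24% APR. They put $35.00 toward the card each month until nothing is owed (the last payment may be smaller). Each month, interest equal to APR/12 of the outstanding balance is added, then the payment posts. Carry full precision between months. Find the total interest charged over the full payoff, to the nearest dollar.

Monthly rate r = 24%/12 = 2% = 0.02.
Payoff takes n = ⌈−ln(1 − rB₀/P)/ln(1+r)⌉ = ⌈13.292⌉ = 14 payments; the last is $10.30.
Total paid = 13·$35.00 + $10.30 = $465.30.
Total interest = total paid − principal = $465.30 − $405.00 = $60.30.

$60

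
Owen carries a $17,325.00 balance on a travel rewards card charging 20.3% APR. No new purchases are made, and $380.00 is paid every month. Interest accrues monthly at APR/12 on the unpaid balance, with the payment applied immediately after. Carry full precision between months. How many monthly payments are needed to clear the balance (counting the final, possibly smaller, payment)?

Monthly rate r = 20.3%/12 = 1.69167% = 0.0169167.
Recurrence: B ← B·(1+r) − $380.00.
Month 1: interest $293.08; balance after payment $17,238.08.
Month 2: interest $291.61; balance after payment $17,149.69.
Closed form: n = −ln(1 − rB₀/P)/ln(1+r) = −ln(0.22873)/ln(1.01692) ≈ 87.939, so the balance reaches zero during payment 88.

88 payments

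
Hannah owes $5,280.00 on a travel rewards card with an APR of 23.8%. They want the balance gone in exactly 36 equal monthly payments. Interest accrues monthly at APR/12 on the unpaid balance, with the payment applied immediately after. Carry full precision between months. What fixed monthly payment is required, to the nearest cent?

Monthly rate r = 23.8%/12 = 1.98333% = 0.0198333.
Level-payment amortization: P = B₀·r / (1 − (1+r)^(−n)) = 5280.00·0.0198333 / (1 − 1.01983^(−36)).
Denominator 1 − (1+r)^(−36) = 0.506884449.
P = 104.72 / 0.506884449 ≈ 206.60.

$206.60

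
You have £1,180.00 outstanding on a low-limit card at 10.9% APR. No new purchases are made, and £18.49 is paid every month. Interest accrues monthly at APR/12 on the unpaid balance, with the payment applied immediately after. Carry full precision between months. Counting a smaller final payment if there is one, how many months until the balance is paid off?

Monthly rate r = 10.9%/12 = 0.908333% = 0.00908333.
Recurrence: B ← B·(1+r) − £18.49.
Month 1: interest £10.72; balance after payment £1,172.23.
Month 2: interest £10.65; balance after payment £1,164.39.
Closed form: n = −ln(1 − rB₀/P)/ln(1+r) = −ln(0.42032)/ln(1.00908) ≈ 95.854, so the balance reaches zero during payment 96.

96 payments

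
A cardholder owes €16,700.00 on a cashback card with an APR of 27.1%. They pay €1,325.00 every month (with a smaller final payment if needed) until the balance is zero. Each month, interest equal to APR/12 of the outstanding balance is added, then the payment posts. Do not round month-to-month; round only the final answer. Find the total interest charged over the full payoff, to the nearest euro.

Monthly rate r = 27.1%/12 = 2.25833% = 0.0225833.
Payoff takes n = ⌈−ln(1 − rB₀/P)/ln(1+r)⌉ = ⌈14.999⌉ = 15 payments; the last is €1,323.89.
Total paid = 14·€1,325.00 + €1,323.89 = €19,873.89.
Total interest = total paid − principal = €19,873.89 − €16,700.00 = €3,173.89.

€3,174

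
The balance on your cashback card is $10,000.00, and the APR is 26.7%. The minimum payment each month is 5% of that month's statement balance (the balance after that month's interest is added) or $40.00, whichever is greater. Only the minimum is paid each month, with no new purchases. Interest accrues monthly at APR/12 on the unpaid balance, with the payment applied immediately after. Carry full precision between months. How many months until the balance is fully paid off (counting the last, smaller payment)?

113 months

Monthly rate r = 26.7%/12 = 2.225% = 0.02225.
While 5% of the post-interest balance exceeds $40.00, each month B ← (B·(1+r))·(1 − 0.05), i.e. B shrinks by the factor (1+r)·0.95 = 0.97114.
This holds for months 1–87. Entering month 88 the balance is $782.39; 5% of the post-interest balance is now below $40.00, so the flat $40.00 minimum applies from here.
From month 88 a fixed $40.00 at rate r clears $782.39 in 26 more payments. Total: 87 + 26 = 113 months.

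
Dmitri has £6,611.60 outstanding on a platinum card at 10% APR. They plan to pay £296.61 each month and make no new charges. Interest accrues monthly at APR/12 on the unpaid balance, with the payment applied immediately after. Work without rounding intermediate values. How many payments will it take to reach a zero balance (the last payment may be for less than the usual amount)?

25 payments

Monthly rate r = 10%/12 = 0.833333% = 0.00833333.
Recurrence: B ← B·(1+r) − £296.61.
Month 1: interest £55.10; balance after payment £6,370.09.
Month 2: interest £53.08; balance after payment £6,126.56.
Closed form: n = −ln(1 − rB₀/P)/ln(1+r) = −ln(0.81425)/ln(1.00833) ≈ 24.762, so the balance reaches zero during payment 25.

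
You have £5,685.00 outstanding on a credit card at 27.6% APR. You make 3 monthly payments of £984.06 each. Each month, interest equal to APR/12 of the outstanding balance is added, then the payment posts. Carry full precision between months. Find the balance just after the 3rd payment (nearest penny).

Monthly rate r = 27.6%/12 = 2.3% = 0.023.
Each month: B ← B·(1+r) − £984.06.
Month 1: interest £130.75; balance after payment £4,831.69.
Month 2: interest £111.13; balance after payment £3,958.76.
Month 3: interest £91.05; balance after payment £3,065.76.

£3,065.76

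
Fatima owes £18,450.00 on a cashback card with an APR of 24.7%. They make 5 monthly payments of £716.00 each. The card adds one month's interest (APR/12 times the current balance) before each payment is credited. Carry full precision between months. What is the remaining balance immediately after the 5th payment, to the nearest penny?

£16,698.16

Monthly rate r = 24.7%/12 = 2.05833% = 0.0205833.
Each month: B ← B·(1+r) − £716.00.
Month 1: interest £379.76; balance after payment £18,113.76.
Month 2: interest £372.84; balance after payment £17,770.60.
Month 3: interest £365.78; balance after payment £17,420.38.
Month 4: interest £358.57; balance after payment £17,062.95.
Month 5: interest £351.21; balance after payment £16,698.16.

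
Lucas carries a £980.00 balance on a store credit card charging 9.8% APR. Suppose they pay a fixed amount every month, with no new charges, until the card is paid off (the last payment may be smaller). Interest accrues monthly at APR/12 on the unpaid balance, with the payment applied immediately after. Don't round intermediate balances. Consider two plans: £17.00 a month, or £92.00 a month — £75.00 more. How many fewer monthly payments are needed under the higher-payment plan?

67 fewer payments

Monthly rate r = 9.8%/12 = 0.816667% = 0.00816667.
At £17.00/mo: n = ⌈−ln(1 − rB₀/P)/ln(1+r)⌉ = 79 payments (last £4.08); total interest = total paid − £980.00 = £350.08.
At £92.00/mo: 12 payments (last £17.51); total interest £49.51.
Payments saved = 79 − 12 = 67.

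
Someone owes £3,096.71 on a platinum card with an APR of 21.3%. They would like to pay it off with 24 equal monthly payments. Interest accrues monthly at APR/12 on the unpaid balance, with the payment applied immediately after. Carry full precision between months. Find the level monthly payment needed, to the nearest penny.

Monthly rate r = 21.3%/12 = 1.775% = 0.01775.
Level-payment amortization: P = B₀·r / (1 − (1+r)^(−n)) = 3096.71·0.01775 / (1 − 1.01775^(−24)).
Denominator 1 − (1+r)^(−24) = 0.344438659.
P = 54.9666 / 0.344438659 ≈ 159.58.

£159.58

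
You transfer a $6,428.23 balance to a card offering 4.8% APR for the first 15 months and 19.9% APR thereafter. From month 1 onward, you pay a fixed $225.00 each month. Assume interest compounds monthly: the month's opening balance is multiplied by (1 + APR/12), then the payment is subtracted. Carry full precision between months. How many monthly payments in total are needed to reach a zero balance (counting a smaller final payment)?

33 months

Promo months 1–15 at r₀ = 4.8%/12 = 0.004; months 16+ at r₁ = 19.9%/12 = 0.0165833.
After month 15: iterate B ← B·(1+r₀) − $225.00 for 15 months → $3,353.75.
Then at r₁ with $225.00/mo: n₂ = −ln(1 − r₁·B/P)/ln(1+r₁) ≈ 17.26 → 18 more payments.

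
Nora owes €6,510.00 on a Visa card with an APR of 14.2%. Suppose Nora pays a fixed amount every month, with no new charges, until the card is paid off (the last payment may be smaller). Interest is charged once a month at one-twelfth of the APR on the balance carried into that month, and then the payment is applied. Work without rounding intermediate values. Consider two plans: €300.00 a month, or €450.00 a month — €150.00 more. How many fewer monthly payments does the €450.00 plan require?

Monthly rate r = 14.2%/12 = 1.18333% = 0.0118333.
At €300.00/mo: n = ⌈−ln(1 − rB₀/P)/ln(1+r)⌉ = 26 payments (last €68.43); total interest = total paid − €6,510.00 = €1,058.43.
At €450.00/mo: 16 payments (last €432.55); total interest €672.55.
Payments saved = 26 − 16 = 10.

10 fewer payments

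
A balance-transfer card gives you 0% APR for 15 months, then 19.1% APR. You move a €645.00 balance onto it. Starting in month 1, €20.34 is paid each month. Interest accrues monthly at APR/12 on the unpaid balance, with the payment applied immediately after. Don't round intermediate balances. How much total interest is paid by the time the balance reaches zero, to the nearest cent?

Promo months 1–15 at r₀ = 0%/12 = 0; months 16+ at r₁ = 19.1%/12 = 0.0159167.
After month 15 (no interest yet): B = €645.00 − 15·€20.34 = €339.90.
Then at r₁ with €20.34/mo: n₂ = −ln(1 − r₁·B/P)/ln(1+r₁) ≈ 19.58 → 20 more payments.
Total paid = 34·€20.34 + €11.87 = €703.43; interest = €703.43 − €645.00 = €58.43.

€58.43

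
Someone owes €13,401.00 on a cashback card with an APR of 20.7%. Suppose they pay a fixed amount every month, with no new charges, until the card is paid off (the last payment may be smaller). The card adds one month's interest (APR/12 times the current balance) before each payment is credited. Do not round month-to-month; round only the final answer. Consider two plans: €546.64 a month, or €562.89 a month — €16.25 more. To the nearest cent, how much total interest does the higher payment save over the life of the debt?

Monthly rate r = 20.7%/12 = 1.725% = 0.01725.
At €546.64/mo: n = ⌈−ln(1 − rB₀/P)/ln(1+r)⌉ = 33 payments (last €78.08); total interest = total paid − €13,401.00 = €4,169.56.
At €562.89/mo: 31 payments (last €517.00); total interest €4,002.70.
Interest saved = €4,169.56 − €4,002.70 = €166.86.

€166.86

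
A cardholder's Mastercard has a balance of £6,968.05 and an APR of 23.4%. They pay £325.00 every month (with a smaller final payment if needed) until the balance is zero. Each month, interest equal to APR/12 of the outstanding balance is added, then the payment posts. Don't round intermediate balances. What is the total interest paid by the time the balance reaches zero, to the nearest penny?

Monthly rate r = 23.4%/12 = 1.95% = 0.0195.
Payoff takes n = ⌈−ln(1 − rB₀/P)/ln(1+r)⌉ = ⌈28.035⌉ = 29 payments; the last is £11.60.
Total paid = 28·£325.00 + £11.60 = £9,111.60.
Total interest = total paid − principal = £9,111.60 − £6,968.05 = £2,143.55.

£2,143.55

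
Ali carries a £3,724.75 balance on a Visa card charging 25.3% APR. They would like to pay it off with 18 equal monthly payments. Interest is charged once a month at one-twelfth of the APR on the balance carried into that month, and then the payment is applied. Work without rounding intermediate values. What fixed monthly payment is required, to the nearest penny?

£250.82

Monthly rate r = 25.3%/12 = 2.10833% = 0.0210833.
Level-payment amortization: P = B₀·r / (1 − (1+r)^(−n)) = 3724.75·0.0210833 / (1 − 1.02108^(−18)).
Denominator 1 − (1+r)^(−18) = 0.313091919.
P = 78.5301 / 0.313091919 ≈ 250.82.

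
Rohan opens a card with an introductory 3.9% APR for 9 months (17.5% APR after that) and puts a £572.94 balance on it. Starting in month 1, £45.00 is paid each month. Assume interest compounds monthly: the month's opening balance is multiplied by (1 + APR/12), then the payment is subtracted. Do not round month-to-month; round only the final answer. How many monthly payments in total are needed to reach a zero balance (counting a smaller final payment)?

14 months

Promo months 1–9 at r₀ = 3.9%/12 = 0.00325; months 10+ at r₁ = 17.5%/12 = 0.0145833.
After month 9: iterate B ← B·(1+r₀) − £45.00 for 9 months → £179.61.
Then at r₁ with £45.00/mo: n₂ = −ln(1 − r₁·B/P)/ln(1+r₁) ≈ 4.14 → 5 more payments.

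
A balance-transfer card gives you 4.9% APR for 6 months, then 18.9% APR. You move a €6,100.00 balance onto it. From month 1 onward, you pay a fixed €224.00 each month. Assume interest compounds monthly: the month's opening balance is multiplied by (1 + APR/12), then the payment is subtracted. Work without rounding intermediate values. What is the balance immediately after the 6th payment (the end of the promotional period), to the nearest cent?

Promo months 1–6 at r₀ = 4.9%/12 = 0.00408333; months 7+ at r₁ = 18.9%/12 = 0.01575.
After month 6: iterate B ← B·(1+r₀) − €224.00 for 6 months → €4,893.19.

€4,893.19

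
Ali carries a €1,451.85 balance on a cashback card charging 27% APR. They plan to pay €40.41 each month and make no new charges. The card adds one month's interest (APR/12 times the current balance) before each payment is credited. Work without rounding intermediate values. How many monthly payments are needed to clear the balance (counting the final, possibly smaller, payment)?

75 months

Monthly rate r = 27%/12 = 2.25% = 0.0225.
Recurrence: B ← B·(1+r) − €40.41.
Month 1: interest €32.67; balance after payment €1,444.11.
Month 2: interest €32.49; balance after payment €1,436.19.
Closed form: n = −ln(1 − rB₀/P)/ln(1+r) = −ln(0.19162)/ln(1.0225) ≈ 74.256, so the balance reaches zero during payment 75.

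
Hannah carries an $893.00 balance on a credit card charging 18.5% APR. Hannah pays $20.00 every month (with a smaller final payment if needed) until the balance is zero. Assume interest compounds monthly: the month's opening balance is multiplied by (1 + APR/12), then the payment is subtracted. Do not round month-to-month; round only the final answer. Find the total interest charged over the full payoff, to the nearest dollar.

$631

Monthly rate r = 18.5%/12 = 1.54167% = 0.0154167.
Payoff takes n = ⌈−ln(1 − rB₀/P)/ln(1+r)⌉ = ⌈76.207⌉ = 77 payments; the last is $4.16.
Total paid = 76·$20.00 + $4.16 = $1,524.16.
Total interest = total paid − principal = $1,524.16 − $893.00 = $631.16.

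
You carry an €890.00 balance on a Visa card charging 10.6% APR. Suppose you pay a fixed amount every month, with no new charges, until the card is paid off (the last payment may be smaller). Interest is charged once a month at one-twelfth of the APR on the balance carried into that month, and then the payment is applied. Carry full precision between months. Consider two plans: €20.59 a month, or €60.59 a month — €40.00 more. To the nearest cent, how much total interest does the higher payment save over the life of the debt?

€168.57

Monthly rate r = 10.6%/12 = 0.883333% = 0.00883333.
At €20.59/mo: n = ⌈−ln(1 − rB₀/P)/ln(1+r)⌉ = 55 payments (last €14.23); total interest = total paid − €890.00 = €236.09.
At €60.59/mo: 16 payments (last €48.67); total interest €67.52.
Interest saved = €236.09 − €67.52 = €168.57.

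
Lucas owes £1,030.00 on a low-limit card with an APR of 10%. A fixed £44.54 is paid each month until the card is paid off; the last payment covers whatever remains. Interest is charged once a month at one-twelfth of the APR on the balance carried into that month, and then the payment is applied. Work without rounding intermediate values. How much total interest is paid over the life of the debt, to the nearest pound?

Monthly rate r = 10%/12 = 0.833333% = 0.00833333.
Payoff takes n = ⌈−ln(1 − rB₀/P)/ln(1+r)⌉ = ⌈25.796⌉ = 26 payments; the last is £35.47.
Total paid = 25·£44.54 + £35.47 = £1,148.97.
Total interest = total paid − principal = £1,148.97 − £1,030.00 = £118.97.

£119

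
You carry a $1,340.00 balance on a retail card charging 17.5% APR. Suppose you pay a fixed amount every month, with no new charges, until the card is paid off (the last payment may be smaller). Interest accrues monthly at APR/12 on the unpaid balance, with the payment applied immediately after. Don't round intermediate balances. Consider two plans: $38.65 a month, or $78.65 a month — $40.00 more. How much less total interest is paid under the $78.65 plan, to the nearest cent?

Monthly rate r = 17.5%/12 = 1.45833% = 0.0145833.
At $38.65/mo: n = ⌈−ln(1 − rB₀/P)/ln(1+r)⌉ = 49 payments (last $25.36); total interest = total paid − $1,340.00 = $540.56.
At $78.65/mo: 20 payments (last $57.44); total interest $211.79.
Interest saved = $540.56 − $211.79 = $328.77.

$328.77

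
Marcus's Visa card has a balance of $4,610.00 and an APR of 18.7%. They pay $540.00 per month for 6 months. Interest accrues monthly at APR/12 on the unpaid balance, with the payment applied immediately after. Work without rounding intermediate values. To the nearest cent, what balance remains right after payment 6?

$1,689.30

Monthly rate r = 18.7%/12 = 1.55833% = 0.0155833.
Each month: B ← B·(1+r) − $540.00.
Month 1: interest $71.84; balance after payment $4,141.84.
Month 2: interest $64.54; balance after payment $3,666.38.
Month 3: interest $57.13; balance after payment $3,183.52.
Month 4: interest $49.61; balance after payment $2,693.13.
Month 5: interest $41.97; balance after payment $2,195.10.
Month 6: interest $34.21; balance after payment $1,689.30.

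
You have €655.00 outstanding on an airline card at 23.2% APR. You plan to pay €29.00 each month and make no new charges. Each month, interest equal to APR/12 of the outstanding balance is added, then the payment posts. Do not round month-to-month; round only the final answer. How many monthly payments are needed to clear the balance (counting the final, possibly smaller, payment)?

30 payments

Monthly rate r = 23.2%/12 = 1.93333% = 0.0193333.
Recurrence: B ← B·(1+r) − €29.00.
Month 1: interest €12.66; balance after payment €638.66.
Month 2: interest €12.35; balance after payment €622.01.
Closed form: n = −ln(1 − rB₀/P)/ln(1+r) = −ln(0.56333)/ln(1.01933) ≈ 29.970, so the balance reaches zero during payment 30.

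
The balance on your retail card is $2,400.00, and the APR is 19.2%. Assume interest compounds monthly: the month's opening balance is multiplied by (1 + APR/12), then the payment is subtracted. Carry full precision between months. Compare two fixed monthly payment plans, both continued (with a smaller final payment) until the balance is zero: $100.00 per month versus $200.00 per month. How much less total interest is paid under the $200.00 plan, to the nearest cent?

Monthly rate r = 19.2%/12 = 1.6% = 0.016.
At $100.00/mo: n = ⌈−ln(1 − rB₀/P)/ln(1+r)⌉ = 31 payments (last $52.54); total interest = total paid − $2,400.00 = $652.54.
At $200.00/mo: 14 payments (last $86.57); total interest $286.57.
Interest saved = $652.54 − $286.57 = $365.97.

$365.97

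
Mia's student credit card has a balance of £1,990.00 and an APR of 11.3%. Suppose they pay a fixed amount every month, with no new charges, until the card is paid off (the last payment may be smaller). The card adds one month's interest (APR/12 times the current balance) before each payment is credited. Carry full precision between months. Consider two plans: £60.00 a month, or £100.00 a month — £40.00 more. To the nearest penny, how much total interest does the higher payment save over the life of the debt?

£182.96

Monthly rate r = 11.3%/12 = 0.941667% = 0.00941667.
At £60.00/mo: n = ⌈−ln(1 − rB₀/P)/ln(1+r)⌉ = 40 payments (last £56.98); total interest = total paid − £1,990.00 = £406.98.
At £100.00/mo: 23 payments (last £14.02); total interest £224.02.
Interest saved = £406.98 − £224.02 = £182.96.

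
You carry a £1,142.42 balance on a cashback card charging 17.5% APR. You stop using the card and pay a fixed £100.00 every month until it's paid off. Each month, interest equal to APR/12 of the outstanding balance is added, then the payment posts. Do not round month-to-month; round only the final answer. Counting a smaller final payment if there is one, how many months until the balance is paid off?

13 months

Monthly rate r = 17.5%/12 = 1.45833% = 0.0145833.
Recurrence: B ← B·(1+r) − £100.00.
Month 1: interest £16.66; balance after payment £1,059.08.
Month 2: interest £15.44; balance after payment £974.53.
Closed form: n = −ln(1 − rB₀/P)/ln(1+r) = −ln(0.8334)/ln(1.01458) ≈ 12.588, so the balance reaches zero during payment 13.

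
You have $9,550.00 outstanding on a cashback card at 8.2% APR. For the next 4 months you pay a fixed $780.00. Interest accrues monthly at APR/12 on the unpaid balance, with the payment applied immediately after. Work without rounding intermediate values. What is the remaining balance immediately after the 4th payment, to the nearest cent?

$6,661.60

Monthly rate r = 8.2%/12 = 0.683333% = 0.00683333.
Each month: B ← B·(1+r) − $780.00.
Month 1: interest $65.26; balance after payment $8,835.26.
Month 2: interest $60.37; balance after payment $8,115.63.
Month 3: interest $55.46; balance after payment $7,391.09.
Month 4: interest $50.51; balance after payment $6,661.60.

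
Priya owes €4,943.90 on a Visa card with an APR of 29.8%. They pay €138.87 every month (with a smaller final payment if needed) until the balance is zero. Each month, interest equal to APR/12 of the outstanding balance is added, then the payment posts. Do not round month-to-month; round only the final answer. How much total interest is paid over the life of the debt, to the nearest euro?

Monthly rate r = 29.8%/12 = 2.48333% = 0.0248333.
Payoff takes n = ⌈−ln(1 − rB₀/P)/ln(1+r)⌉ = ⌈87.849⌉ = 88 payments; the last is €118.13.
Total paid = 87·€138.87 + €118.13 = €12,199.82.
Total interest = total paid − principal = €12,199.82 − €4,943.90 = €7,255.92.

€7,256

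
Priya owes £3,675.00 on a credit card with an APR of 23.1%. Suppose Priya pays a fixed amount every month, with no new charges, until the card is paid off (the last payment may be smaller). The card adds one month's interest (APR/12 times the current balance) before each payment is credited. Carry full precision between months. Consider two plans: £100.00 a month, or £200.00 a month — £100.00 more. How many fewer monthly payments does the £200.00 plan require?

Monthly rate r = 23.1%/12 = 1.925% = 0.01925.
At £100.00/mo: n = ⌈−ln(1 − rB₀/P)/ln(1+r)⌉ = 65 payments (last £46.31); total interest = total paid − £3,675.00 = £2,771.31.
At £200.00/mo: 23 payments (last £178.97); total interest £903.97.
Payments saved = 65 − 23 = 42.

42 fewer payments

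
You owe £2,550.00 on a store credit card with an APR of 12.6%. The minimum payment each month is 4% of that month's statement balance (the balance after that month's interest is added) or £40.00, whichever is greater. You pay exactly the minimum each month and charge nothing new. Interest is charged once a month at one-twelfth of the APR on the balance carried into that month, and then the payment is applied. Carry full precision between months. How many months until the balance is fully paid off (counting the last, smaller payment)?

60 months

Monthly rate r = 12.6%/12 = 1.05% = 0.0105.
While 4% of the post-interest balance exceeds £40.00, each month B ← (B·(1+r))·(1 − 0.04), i.e. B shrinks by the factor (1+r)·0.96 = 0.97008.
This holds for months 1–32. Entering month 33 the balance is £964.68; 4% of the post-interest balance is now below £40.00, so the flat £40.00 minimum applies from here.
From month 33 a fixed £40.00 at rate r clears £964.68 in 28 more payments. Total: 32 + 28 = 60 months.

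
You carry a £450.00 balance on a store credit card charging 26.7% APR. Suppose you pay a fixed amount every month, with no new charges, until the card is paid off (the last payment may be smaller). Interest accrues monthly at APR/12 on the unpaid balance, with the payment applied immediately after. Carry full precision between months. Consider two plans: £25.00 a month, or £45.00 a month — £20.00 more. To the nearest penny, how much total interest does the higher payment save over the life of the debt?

£66.56

Monthly rate r = 26.7%/12 = 2.225% = 0.02225.
At £25.00/mo: n = ⌈−ln(1 − rB₀/P)/ln(1+r)⌉ = 24 payments (last £6.32); total interest = total paid − £450.00 = £131.32.
At £45.00/mo: 12 payments (last £19.76); total interest £64.76.
Interest saved = £131.32 − £64.76 = £66.56.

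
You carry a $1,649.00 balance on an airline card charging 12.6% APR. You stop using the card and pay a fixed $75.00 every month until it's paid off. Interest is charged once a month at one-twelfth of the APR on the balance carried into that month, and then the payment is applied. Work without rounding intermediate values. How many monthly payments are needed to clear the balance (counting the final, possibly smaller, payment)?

Monthly rate r = 12.6%/12 = 1.05% = 0.0105.
Recurrence: B ← B·(1+r) − $75.00.
Month 1: interest $17.31; balance after payment $1,591.31.
Month 2: interest $16.71; balance after payment $1,533.02.
Closed form: n = −ln(1 − rB₀/P)/ln(1+r) = −ln(0.76914)/ln(1.0105) ≈ 25.129, so the balance reaches zero during payment 26.

26 months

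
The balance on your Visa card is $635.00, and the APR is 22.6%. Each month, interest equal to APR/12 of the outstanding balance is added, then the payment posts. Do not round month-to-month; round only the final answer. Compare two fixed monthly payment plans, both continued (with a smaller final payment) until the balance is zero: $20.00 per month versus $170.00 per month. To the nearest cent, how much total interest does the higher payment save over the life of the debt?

Monthly rate r = 22.6%/12 = 1.88333% = 0.0188333.
At $20.00/mo: n = ⌈−ln(1 − rB₀/P)/ln(1+r)⌉ = 49 payments (last $16.75); total interest = total paid − $635.00 = $341.75.
At $170.00/mo: 4 payments (last $154.75); total interest $29.75.
Interest saved = $341.75 − $29.75 = $312.00.

$312.00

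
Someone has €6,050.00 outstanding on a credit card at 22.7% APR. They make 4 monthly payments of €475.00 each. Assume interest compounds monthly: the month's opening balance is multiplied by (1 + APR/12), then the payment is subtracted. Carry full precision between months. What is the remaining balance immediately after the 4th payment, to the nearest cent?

€4,566.34

Monthly rate r = 22.7%/12 = 1.89167% = 0.0189167.
Each month: B ← B·(1+r) − €475.00.
Month 1: interest €114.45; balance after payment €5,689.45.
Month 2: interest €107.63; balance after payment €5,322.07.
Month 3: interest €100.68; balance after payment €4,947.75.
Month 4: interest €93.59; balance after payment €4,566.34.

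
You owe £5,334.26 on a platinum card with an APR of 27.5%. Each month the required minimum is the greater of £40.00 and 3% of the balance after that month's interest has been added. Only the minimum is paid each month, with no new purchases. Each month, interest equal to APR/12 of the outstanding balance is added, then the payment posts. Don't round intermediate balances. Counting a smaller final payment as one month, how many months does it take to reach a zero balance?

242 months

Monthly rate r = 27.5%/12 = 2.29167% = 0.0229167.
While 3% of the post-interest balance exceeds £40.00, each month B ← (B·(1+r))·(1 − 0.03), i.e. B shrinks by the factor (1+r)·0.97 = 0.99223.
This holds for months 1–181. Entering month 182 the balance is £1,299.70; 3% of the post-interest balance is now below £40.00, so the flat £40.00 minimum applies from here.
From month 182 a fixed £40.00 at rate r clears £1,299.70 in 61 more payments. Total: 181 + 61 = 242 months.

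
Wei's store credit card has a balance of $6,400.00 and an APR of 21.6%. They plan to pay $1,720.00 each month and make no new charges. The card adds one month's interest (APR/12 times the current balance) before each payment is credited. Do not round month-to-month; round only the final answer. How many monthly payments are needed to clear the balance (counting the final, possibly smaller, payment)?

4 payments

Monthly rate r = 21.6%/12 = 1.8% = 0.018.
Recurrence: B ← B·(1+r) − $1,720.00.
Month 1: interest $115.20; balance after payment $4,795.20.
Month 2: interest $86.31; balance after payment $3,161.51.
Month 3: interest $56.91; balance after payment $1,498.42.
Month 4: interest $26.97; balance after payment $0.00.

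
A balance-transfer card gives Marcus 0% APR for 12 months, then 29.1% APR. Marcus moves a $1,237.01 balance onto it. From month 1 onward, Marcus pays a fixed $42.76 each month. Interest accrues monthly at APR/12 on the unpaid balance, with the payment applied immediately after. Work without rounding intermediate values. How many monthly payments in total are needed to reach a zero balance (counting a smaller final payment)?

Promo months 1–12 at r₀ = 0%/12 = 0; months 13+ at r₁ = 29.1%/12 = 0.02425.
After month 12 (no interest yet): B = $1,237.01 − 12·$42.76 = $723.89.
Then at r₁ with $42.76/mo: n₂ = −ln(1 − r₁·B/P)/ln(1+r₁) ≈ 22.06 → 23 more payments.

35 months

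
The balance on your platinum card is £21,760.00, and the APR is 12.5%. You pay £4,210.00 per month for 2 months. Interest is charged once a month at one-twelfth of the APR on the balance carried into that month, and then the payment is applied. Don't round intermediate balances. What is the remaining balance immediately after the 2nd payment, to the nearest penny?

£13,751.84

Monthly rate r = 12.5%/12 = 1.04167% = 0.0104167.
Each month: B ← B·(1+r) − £4,210.00.
Month 1: interest £226.67; balance after payment £17,776.67.
Month 2: interest £185.17; balance after payment £13,751.84.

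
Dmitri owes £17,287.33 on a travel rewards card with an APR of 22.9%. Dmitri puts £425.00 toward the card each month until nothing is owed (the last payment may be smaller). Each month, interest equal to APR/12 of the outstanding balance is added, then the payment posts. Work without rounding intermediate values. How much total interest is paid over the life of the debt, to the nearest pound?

Monthly rate r = 22.9%/12 = 1.90833% = 0.0190833.
Payoff takes n = ⌈−ln(1 − rB₀/P)/ln(1+r)⌉ = ⌈79.200⌉ = 80 payments; the last is £85.63.
Total paid = 79·£425.00 + £85.63 = £33,660.63.
Total interest = total paid − principal = £33,660.63 − £17,287.33 = £16,373.30.

£16,373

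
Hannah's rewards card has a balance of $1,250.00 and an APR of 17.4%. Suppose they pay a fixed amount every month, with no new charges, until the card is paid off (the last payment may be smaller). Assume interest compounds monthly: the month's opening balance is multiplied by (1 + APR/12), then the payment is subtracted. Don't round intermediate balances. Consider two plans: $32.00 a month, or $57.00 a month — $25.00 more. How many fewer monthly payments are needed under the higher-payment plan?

32 fewer payments

Monthly rate r = 17.4%/12 = 1.45% = 0.0145.
At $32.00/mo: n = ⌈−ln(1 − rB₀/P)/ln(1+r)⌉ = 59 payments (last $1.54); total interest = total paid − $1,250.00 = $607.54.
At $57.00/mo: 27 payments (last $33.39); total interest $265.39.
Payments saved = 59 − 27 = 32.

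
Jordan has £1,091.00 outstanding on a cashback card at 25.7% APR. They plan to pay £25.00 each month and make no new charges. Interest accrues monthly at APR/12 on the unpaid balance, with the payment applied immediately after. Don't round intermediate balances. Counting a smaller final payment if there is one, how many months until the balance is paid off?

129 payments

Monthly rate r = 25.7%/12 = 2.14167% = 0.0214167.
Recurrence: B ← B·(1+r) − £25.00.
Month 1: interest £23.37; balance after payment £1,089.37.
Month 2: interest £23.33; balance after payment £1,087.70.
Closed form: n = −ln(1 − rB₀/P)/ln(1+r) = −ln(0.065377)/ln(1.02142) ≈ 128.717, so the balance reaches zero during payment 129.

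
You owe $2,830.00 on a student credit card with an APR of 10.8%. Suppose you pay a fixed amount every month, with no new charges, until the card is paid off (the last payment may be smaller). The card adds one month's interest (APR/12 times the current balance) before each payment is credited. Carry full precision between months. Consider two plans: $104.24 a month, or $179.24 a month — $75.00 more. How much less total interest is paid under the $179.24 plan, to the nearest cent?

$193.39

Monthly rate r = 10.8%/12 = 0.9% = 0.009.
At $104.24/mo: n = ⌈−ln(1 − rB₀/P)/ln(1+r)⌉ = 32 payments (last $28.15); total interest = total paid − $2,830.00 = $429.59.
At $179.24/mo: 18 payments (last $19.12); total interest $236.20.
Interest saved = $429.59 − $236.20 = $193.39.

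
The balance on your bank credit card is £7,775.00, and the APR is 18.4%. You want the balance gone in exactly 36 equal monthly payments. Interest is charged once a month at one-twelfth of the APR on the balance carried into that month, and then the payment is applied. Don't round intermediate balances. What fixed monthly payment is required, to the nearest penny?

£282.65

Monthly rate r = 18.4%/12 = 1.53333% = 0.0153333.
Level-payment amortization: P = B₀·r / (1 − (1+r)^(−n)) = 7775.00·0.0153333 / (1 − 1.01533^(−36)).
Denominator 1 − (1+r)^(−36) = 0.42178573.
P = 119.217 / 0.42178573 ≈ 282.65.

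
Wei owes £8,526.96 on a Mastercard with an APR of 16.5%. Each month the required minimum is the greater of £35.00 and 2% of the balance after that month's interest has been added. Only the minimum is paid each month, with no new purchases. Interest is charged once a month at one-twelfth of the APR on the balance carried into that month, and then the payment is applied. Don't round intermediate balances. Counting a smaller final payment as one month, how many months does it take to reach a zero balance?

Monthly rate r = 16.5%/12 = 1.375% = 0.01375.
While 2% of the post-interest balance exceeds £35.00, each month B ← (B·(1+r))·(1 − 0.02), i.e. B shrinks by the factor (1+r)·0.98 = 0.99347.
This holds for months 1–244. Entering month 245 the balance is £1,726.19; 2% of the post-interest balance is now below £35.00, so the flat £35.00 minimum applies from here.
From month 245 a fixed £35.00 at rate r clears £1,726.19 in 84 more payments. Total: 244 + 84 = 328 months.

328 months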